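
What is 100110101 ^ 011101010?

XOR: 1 when bits differ
  100110101
^ 011101010
-----------
  111011111
Decimal: 309 ^ 234 = 479



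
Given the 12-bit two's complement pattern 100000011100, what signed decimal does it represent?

Binary: 100000011100
Sign bit: 1 (negative)
Invert: 011111100011
Add 1:  011111100100
Magnitude: 011111100100 = 1024 + 512 + 256 + 128 + 64 + 32 + 4 = 2020
Value: -2020



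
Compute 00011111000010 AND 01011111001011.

AND: 1 only when both bits are 1
  00011111000010
& 01011111001011
----------------
  00011111000010
Decimal: 1986 & 6091 = 1986



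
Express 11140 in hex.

Using repeated division by 16 (digits 10–15 are A–F):
11140 ÷ 16 = 696 remainder 4
696 ÷ 16 = 43 remainder 8
43 ÷ 16 = 2 remainder 11 (B)
2 ÷ 16 = 0 remainder 2
Reading remainders bottom to top: 2B84



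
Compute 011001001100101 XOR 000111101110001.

XOR: 1 when bits differ
  011001001100101
^ 000111101110001
-----------------
  011110100010100
Decimal: 12901 ^ 3953 = 15636



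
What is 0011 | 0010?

OR: 1 when either bit is 1
  0011
| 0010
------
  0011
Decimal: 3 | 2 = 3



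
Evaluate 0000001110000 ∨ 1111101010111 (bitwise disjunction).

OR: 1 when either bit is 1
  0000001110000
| 1111101010111
---------------
  1111101110111
Decimal: 112 | 8023 = 8055



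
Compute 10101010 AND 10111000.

AND: 1 only when both bits are 1
  10101010
& 10111000
----------
  10101000
Decimal: 170 & 184 = 168



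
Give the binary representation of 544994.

Using repeated division by 2:
544994 ÷ 2 = 272497 remainder 0
272497 ÷ 2 = 136248 remainder 1
136248 ÷ 2 = 68124 remainder 0
68124 ÷ 2 = 34062 remainder 0
34062 ÷ 2 = 17031 remainder 0
17031 ÷ 2 = 8515 remainder 1
8515 ÷ 2 = 4257 remainder 1
4257 ÷ 2 = 2128 remainder 1
2128 ÷ 2 = 1064 remainder 0
1064 ÷ 2 = 532 remainder 0
532 ÷ 2 = 266 remainder 0
266 ÷ 2 = 133 remainder 0
133 ÷ 2 = 66 remainder 1
66 ÷ 2 = 33 remainder 0
33 ÷ 2 = 16 remainder 1
16 ÷ 2 = 8 remainder 0
8 ÷ 2 = 4 remainder 0
4 ÷ 2 = 2 remainder 0
2 ÷ 2 = 1 remainder 0
1 ÷ 2 = 0 remainder 1
Reading remainders bottom to top: 10000101000011100010



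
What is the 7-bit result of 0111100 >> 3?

Original: 0111100 (decimal 60)
Shift right by 3 positions
Drop the 3 low bits; fill with zeros on the left
Result: 0000111 (decimal 7)
Equivalent: 60 >> 3 = 60 ÷ 2^3 = 7



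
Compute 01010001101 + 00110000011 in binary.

Add column by column from the right: bit + bit + carry-in; write the sum mod 2, carry 1 when the sum is 2 or 3.
carry:  11100011110
        01010001101
+       00110000011
-------------------
       010000010000
(the carry out of the leftmost column, 0, becomes the leading bit)
Decimal check:
  01010001101 = 512 + 128 + 8 + 4 + 1 = 653
  00110000011 = 256 + 128 + 2 + 1 = 387
  653 + 387 = 1040, and 010000010000 = 1024 + 16 = 1040 ✓



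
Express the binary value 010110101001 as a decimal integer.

Sum of powers of 2 for each 1-bit:
2^0 + 2^3 + 2^5 + 2^7 + 2^8 + 2^10
= 1 + 8 + 32 + 128 + 256 + 1024
= 1449



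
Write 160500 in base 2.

Using repeated division by 2:
160500 ÷ 2 = 80250 remainder 0
80250 ÷ 2 = 40125 remainder 0
40125 ÷ 2 = 20062 remainder 1
20062 ÷ 2 = 10031 remainder 0
10031 ÷ 2 = 5015 remainder 1
5015 ÷ 2 = 2507 remainder 1
2507 ÷ 2 = 1253 remainder 1
1253 ÷ 2 = 626 remainder 1
626 ÷ 2 = 313 remainder 0
313 ÷ 2 = 156 remainder 1
156 ÷ 2 = 78 remainder 0
78 ÷ 2 = 39 remainder 0
39 ÷ 2 = 19 remainder 1
19 ÷ 2 = 9 remainder 1
9 ÷ 2 = 4 remainder 1
4 ÷ 2 = 2 remainder 0
2 ÷ 2 = 1 remainder 0
1 ÷ 2 = 0 remainder 1
Reading remainders bottom to top: 100111001011110100



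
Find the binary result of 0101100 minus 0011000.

Method 1 - Direct subtraction (column by column from the right: bit − bit − borrow-in; if negative, add 2 and borrow 1 from the next column):
borrow: 0100000
        0101100
-       0011000
---------------
        0010100

Method 2 - Add two's complement:
Two's complement of 0011000: invert → 1100111, add 1 → 1101000
  0101100
+ 1101000
---------
 10010100  (end carry out of the top bit = 1)
Discarding the end carry: 0010100
Decimal check:
  0101100 = 32 + 8 + 4 = 44
  0011000 = 16 + 8 = 24
  44 - 24 = 20, and 0010100 = 16 + 4 = 20 ✓



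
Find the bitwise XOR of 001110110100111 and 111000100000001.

XOR: 1 when bits differ
  001110110100111
^ 111000100000001
-----------------
  110110010100110
Decimal: 7591 ^ 28929 = 27814



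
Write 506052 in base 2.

Using repeated division by 2:
506052 ÷ 2 = 253026 remainder 0
253026 ÷ 2 = 126513 remainder 0
126513 ÷ 2 = 63256 remainder 1
63256 ÷ 2 = 31628 remainder 0
31628 ÷ 2 = 15814 remainder 0
15814 ÷ 2 = 7907 remainder 0
7907 ÷ 2 = 3953 remainder 1
3953 ÷ 2 = 1976 remainder 1
1976 ÷ 2 = 988 remainder 0
988 ÷ 2 = 494 remainder 0
494 ÷ 2 = 247 remainder 0
247 ÷ 2 = 123 remainder 1
123 ÷ 2 = 61 remainder 1
61 ÷ 2 = 30 remainder 1
30 ÷ 2 = 15 remainder 0
15 ÷ 2 = 7 remainder 1
7 ÷ 2 = 3 remainder 1
3 ÷ 2 = 1 remainder 1
1 ÷ 2 = 0 remainder 1
Reading remainders bottom to top: 1111011100011000100



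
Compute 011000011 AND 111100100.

AND: 1 only when both bits are 1
  011000011
& 111100100
-----------
  011000000
Decimal: 195 & 484 = 192



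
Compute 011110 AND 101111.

AND: 1 only when both bits are 1
  011110
& 101111
--------
  001110
Decimal: 30 & 47 = 14



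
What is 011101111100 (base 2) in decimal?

Sum of powers of 2 for each 1-bit:
2^2 + 2^3 + 2^4 + 2^5 + 2^6 + 2^8 + 2^9 + 2^10
= 4 + 8 + 16 + 32 + 64 + 256 + 512 + 1024
= 1916



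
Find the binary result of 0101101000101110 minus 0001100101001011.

Method 1 - Direct subtraction (column by column from the right: bit − bit − borrow-in; if negative, add 2 and borrow 1 from the next column):
borrow: 0000001110000110
        0101101000101110
-       0001100101001011
------------------------
        0100000011100011

Method 2 - Add two's complement:
Two's complement of 0001100101001011: invert → 1110011010110100, add 1 → 1110011010110101
  0101101000101110
+ 1110011010110101
------------------
 10100000011100011  (end carry out of the top bit = 1)
Discarding the end carry: 0100000011100011
Decimal check:
  0101101000101110 = 16384 + 4096 + 2048 + 512 + 32 + 8 + 4 + 2 = 23086
  0001100101001011 = 4096 + 2048 + 256 + 64 + 8 + 2 + 1 = 6475
  23086 - 6475 = 16611, and 0100000011100011 = 16384 + 128 + 64 + 32 + 2 + 1 = 16611 ✓



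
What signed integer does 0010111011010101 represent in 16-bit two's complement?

Binary: 0010111011010101
Sign bit: 0 (non-negative)
Read directly as an unsigned value:
0010111011010101 = 8192 + 2048 + 1024 + 512 + 128 + 64 + 16 + 4 + 1 = 11989
Value: 11989



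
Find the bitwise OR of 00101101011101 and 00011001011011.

OR: 1 when either bit is 1
  00101101011101
| 00011001011011
----------------
  00111101011111
Decimal: 2909 | 1627 = 3935



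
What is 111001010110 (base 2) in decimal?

Sum of powers of 2 for each 1-bit:
2^1 + 2^2 + 2^4 + 2^6 + 2^9 + 2^10 + 2^11
= 2 + 4 + 16 + 64 + 512 + 1024 + 2048
= 3670



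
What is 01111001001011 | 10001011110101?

OR: 1 when either bit is 1
  01111001001011
| 10001011110101
----------------
  11111011111111
Decimal: 7755 | 8949 = 16127



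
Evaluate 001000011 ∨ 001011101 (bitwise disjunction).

OR: 1 when either bit is 1
  001000011
| 001011101
-----------
  001011111
Decimal: 67 | 93 = 95



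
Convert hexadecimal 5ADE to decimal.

Expand by place value (powers of 16):
Digit values: A = 10, D = 13, E = 14
5ADE = 5 × 16^3 + 10 × 16^2 + 13 × 16^1 + 14 × 16^0
= 5 × 4096 + 10 × 256 + 13 × 16 + 14 × 1
= 20480 + 2560 + 208 + 14
= 23262



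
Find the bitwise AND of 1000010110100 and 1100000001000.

AND: 1 only when both bits are 1
  1000010110100
& 1100000001000
---------------
  1000000000000
Decimal: 4276 & 6152 = 4096



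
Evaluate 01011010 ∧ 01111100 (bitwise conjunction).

AND: 1 only when both bits are 1
  01011010
& 01111100
----------
  01011000
Decimal: 90 & 124 = 88



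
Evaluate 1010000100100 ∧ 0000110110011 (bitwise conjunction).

AND: 1 only when both bits are 1
  1010000100100
& 0000110110011
---------------
  0000000100000
Decimal: 5156 & 435 = 32



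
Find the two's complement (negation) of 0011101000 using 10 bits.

Original: 0011101000
Step 1 - Invert all bits: 1100010111
Step 2 - Add 1: 1100011000
Verification: 0011101000 + 1100011000 = 10000000000; discarding the end carry (carry out of the top bit) leaves the 10-bit value 0000000000, as required for x + (-x)



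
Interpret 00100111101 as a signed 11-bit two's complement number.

Binary: 00100111101
Sign bit: 0 (non-negative)
Read directly as an unsigned value:
00100111101 = 256 + 32 + 16 + 8 + 4 + 1 = 317
Value: 317



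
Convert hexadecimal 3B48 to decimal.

Expand by place value (powers of 16):
Digit values: B = 11
3B48 = 3 × 16^3 + 11 × 16^2 + 4 × 16^1 + 8 × 16^0
= 3 × 4096 + 11 × 256 + 4 × 16 + 8 × 1
= 12288 + 2816 + 64 + 8
= 15176



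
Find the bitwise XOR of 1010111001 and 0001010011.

XOR: 1 when bits differ
  1010111001
^ 0001010011
------------
  1011101010
Decimal: 697 ^ 83 = 746



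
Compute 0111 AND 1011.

AND: 1 only when both bits are 1
  0111
& 1011
------
  0011
Decimal: 7 & 11 = 3



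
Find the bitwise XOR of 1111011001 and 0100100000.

XOR: 1 when bits differ
  1111011001
^ 0100100000
------------
  1011111001
Decimal: 985 ^ 288 = 761



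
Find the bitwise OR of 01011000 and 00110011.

OR: 1 when either bit is 1
  01011000
| 00110011
----------
  01111011
Decimal: 88 | 51 = 123



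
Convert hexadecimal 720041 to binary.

Convert each hex digit to 4 bits:
  7 = 0111
  2 = 0010
  0 = 0000
  0 = 0000
  4 = 0100
  1 = 0001
Concatenate: 011100100000000001000001



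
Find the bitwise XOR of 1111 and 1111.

XOR: 1 when bits differ
  1111
^ 1111
------
  0000
Decimal: 15 ^ 15 = 0



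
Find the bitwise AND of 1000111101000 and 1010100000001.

AND: 1 only when both bits are 1
  1000111101000
& 1010100000001
---------------
  1000100000000
Decimal: 4584 & 5377 = 4352



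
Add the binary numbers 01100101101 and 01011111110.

Add column by column from the right: bit + bit + carry-in; write the sum mod 2, carry 1 when the sum is 2 or 3.
carry:  11111111000
        01100101101
+       01011111110
-------------------
       011000101011
(the carry out of the leftmost column, 0, becomes the leading bit)
Decimal check:
  01100101101 = 512 + 256 + 32 + 8 + 4 + 1 = 813
  01011111110 = 512 + 128 + 64 + 32 + 16 + 8 + 4 + 2 = 766
  813 + 766 = 1579, and 011000101011 = 1024 + 512 + 32 + 8 + 2 + 1 = 1579 ✓



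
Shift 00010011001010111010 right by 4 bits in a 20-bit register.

Original: 00010011001010111010 (decimal 78522)
Shift right by 4 positions
Drop the 4 low bits; fill with zeros on the left
Result: 00000001001100101011 (decimal 4907)
Equivalent: 78522 >> 4 = 78522 ÷ 2^4 = 4907



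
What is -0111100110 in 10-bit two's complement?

Original: 0111100110
Step 1 - Invert all bits: 1000011001
Step 2 - Add 1: 1000011010
Verification: 0111100110 + 1000011010 = 10000000000; discarding the end carry (carry out of the top bit) leaves the 10-bit value 0000000000, as required for x + (-x)



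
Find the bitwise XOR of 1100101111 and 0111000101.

XOR: 1 when bits differ
  1100101111
^ 0111000101
------------
  1011101010
Decimal: 815 ^ 453 = 746



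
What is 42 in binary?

Using repeated division by 2:
42 ÷ 2 = 21 remainder 0
21 ÷ 2 = 10 remainder 1
10 ÷ 2 = 5 remainder 0
5 ÷ 2 = 2 remainder 1
2 ÷ 2 = 1 remainder 0
1 ÷ 2 = 0 remainder 1
Reading remainders bottom to top: 101010



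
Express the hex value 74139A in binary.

Convert each hex digit to 4 bits:
  7 = 0111
  4 = 0100
  1 = 0001
  3 = 0011
  9 = 1001
  A = 1010
Concatenate: 011101000001001110011010



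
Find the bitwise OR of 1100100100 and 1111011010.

OR: 1 when either bit is 1
  1100100100
| 1111011010
------------
  1111111110
Decimal: 804 | 986 = 1022



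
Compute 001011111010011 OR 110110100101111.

OR: 1 when either bit is 1
  001011111010011
| 110110100101111
-----------------
  111111111111111
Decimal: 6099 | 27951 = 32767



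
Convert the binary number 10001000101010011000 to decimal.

Sum of powers of 2 for each 1-bit:
2^3 + 2^4 + 2^7 + 2^9 + 2^11 + 2^15 + 2^19
= 8 + 16 + 128 + 512 + 2048 + 32768 + 524288
= 559768



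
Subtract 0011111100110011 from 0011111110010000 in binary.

Method 1 - Direct subtraction (column by column from the right: bit − bit − borrow-in; if negative, add 2 and borrow 1 from the next column):
borrow: 0000000011111110
        0011111110010000
-       0011111100110011
------------------------
        0000000001011101

Method 2 - Add two's complement:
Two's complement of 0011111100110011: invert → 1100000011001100, add 1 → 1100000011001101
  0011111110010000
+ 1100000011001101
------------------
 10000000001011101  (end carry out of the top bit = 1)
Discarding the end carry: 0000000001011101
Decimal check:
  0011111110010000 = 8192 + 4096 + 2048 + 1024 + 512 + 256 + 128 + 16 = 16272
  0011111100110011 = 8192 + 4096 + 2048 + 1024 + 512 + 256 + 32 + 16 + 2 + 1 = 16179
  16272 - 16179 = 93, and 0000000001011101 = 64 + 16 + 8 + 4 + 1 = 93 ✓



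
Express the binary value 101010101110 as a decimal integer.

Sum of powers of 2 for each 1-bit:
2^1 + 2^2 + 2^3 + 2^5 + 2^7 + 2^9 + 2^11
= 2 + 4 + 8 + 32 + 128 + 512 + 2048
= 2734



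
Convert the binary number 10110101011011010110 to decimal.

Sum of powers of 2 for each 1-bit:
2^1 + 2^2 + 2^4 + 2^6 + 2^7 + 2^9 + 2^10 + 2^12 + 2^14 + 2^16 + 2^17 + 2^19
= 2 + 4 + 16 + 64 + 128 + 512 + 1024 + 4096 + 16384 + 65536 + 131072 + 524288
= 743126



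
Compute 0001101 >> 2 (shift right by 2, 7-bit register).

Original: 0001101 (decimal 13)
Shift right by 2 positions
Drop the 2 low bits; fill with zeros on the left
Result: 0000011 (decimal 3)
Equivalent: 13 >> 2 = 13 ÷ 2^2 = 3



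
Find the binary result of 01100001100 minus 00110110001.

Method 1 - Direct subtraction (column by column from the right: bit − bit − borrow-in; if negative, add 2 and borrow 1 from the next column):
borrow: 01111100110
        01100001100
-       00110110001
-------------------
        00101011011

Method 2 - Add two's complement:
Two's complement of 00110110001: invert → 11001001110, add 1 → 11001001111
  01100001100
+ 11001001111
-------------
 100101011011  (end carry out of the top bit = 1)
Discarding the end carry: 00101011011
Decimal check:
  01100001100 = 512 + 256 + 8 + 4 = 780
  00110110001 = 256 + 128 + 32 + 16 + 1 = 433
  780 - 433 = 347, and 00101011011 = 256 + 64 + 16 + 8 + 2 + 1 = 347 ✓



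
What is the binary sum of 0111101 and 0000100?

Add column by column from the right: bit + bit + carry-in; write the sum mod 2, carry 1 when the sum is 2 or 3.
carry:  1111000
        0111101
+       0000100
---------------
       01000001
(the carry out of the leftmost column, 0, becomes the leading bit)
Decimal check:
  0111101 = 32 + 16 + 8 + 4 + 1 = 61
  0000100 = 4
  61 + 4 = 65, and 01000001 = 64 + 1 = 65 ✓



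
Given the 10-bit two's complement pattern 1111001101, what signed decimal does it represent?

Binary: 1111001101
Sign bit: 1 (negative)
Invert: 0000110010
Add 1:  0000110011
Magnitude: 0000110011 = 32 + 16 + 2 + 1 = 51
Value: -51



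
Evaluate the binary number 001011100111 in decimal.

Sum of powers of 2 for each 1-bit:
2^0 + 2^1 + 2^2 + 2^5 + 2^6 + 2^7 + 2^9
= 1 + 2 + 4 + 32 + 64 + 128 + 512
= 743



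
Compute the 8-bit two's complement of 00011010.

Original: 00011010
Step 1 - Invert all bits: 11100101
Step 2 - Add 1: 11100110
Verification: 00011010 + 11100110 = 100000000; discarding the end carry (carry out of the top bit) leaves the 8-bit value 00000000, as required for x + (-x)



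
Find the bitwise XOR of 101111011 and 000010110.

XOR: 1 when bits differ
  101111011
^ 000010110
-----------
  101101101
Decimal: 379 ^ 22 = 365



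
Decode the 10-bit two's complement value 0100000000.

Binary: 0100000000
Sign bit: 0 (non-negative)
Read directly as an unsigned value:
0100000000 = 256
Value: 256



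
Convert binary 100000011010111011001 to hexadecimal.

Group into 4-bit nibbles from right:
  0001 = 1
  0000 = 0
  0011 = 3
  0101 = 5
  1101 = D
  1001 = 9
Result: 1035D9



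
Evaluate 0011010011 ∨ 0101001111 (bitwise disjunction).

OR: 1 when either bit is 1
  0011010011
| 0101001111
------------
  0111011111
Decimal: 211 | 335 = 479



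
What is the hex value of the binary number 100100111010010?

Group into 4-bit nibbles from right:
  0100 = 4
  1001 = 9
  1101 = D
  0010 = 2
Result: 49D2



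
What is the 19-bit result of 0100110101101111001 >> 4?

Original: 0100110101101111001 (decimal 158585)
Shift right by 4 positions
Drop the 4 low bits; fill with zeros on the left
Result: 0000010011010110111 (decimal 9911)
Equivalent: 158585 >> 4 = 158585 ÷ 2^4 = 9911



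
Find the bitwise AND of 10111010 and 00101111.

AND: 1 only when both bits are 1
  10111010
& 00101111
----------
  00101010
Decimal: 186 & 47 = 42



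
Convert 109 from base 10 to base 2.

Using repeated division by 2:
109 ÷ 2 = 54 remainder 1
54 ÷ 2 = 27 remainder 0
27 ÷ 2 = 13 remainder 1
13 ÷ 2 = 6 remainder 1
6 ÷ 2 = 3 remainder 0
3 ÷ 2 = 1 remainder 1
1 ÷ 2 = 0 remainder 1
Reading remainders bottom to top: 1101101



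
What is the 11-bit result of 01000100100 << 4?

Original: 01000100100 (decimal 548)
Shift left by 4 positions
Append 4 zeros on the right and drop the 4 high bits that overflow the 11-bit width
Result: 01001000000 (decimal 576)
Equivalent: 548 << 4 = 548 × 2^4 = 8768, truncated to 11 bits = 576



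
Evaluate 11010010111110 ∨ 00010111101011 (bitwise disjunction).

OR: 1 when either bit is 1
  11010010111110
| 00010111101011
----------------
  11010111111111
Decimal: 13502 | 1515 = 13823



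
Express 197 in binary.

Using repeated division by 2:
197 ÷ 2 = 98 remainder 1
98 ÷ 2 = 49 remainder 0
49 ÷ 2 = 24 remainder 1
24 ÷ 2 = 12 remainder 0
12 ÷ 2 = 6 remainder 0
6 ÷ 2 = 3 remainder 0
3 ÷ 2 = 1 remainder 1
1 ÷ 2 = 0 remainder 1
Reading remainders bottom to top: 11000101



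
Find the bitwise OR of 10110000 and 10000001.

OR: 1 when either bit is 1
  10110000
| 10000001
----------
  10110001
Decimal: 176 | 129 = 177



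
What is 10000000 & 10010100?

AND: 1 only when both bits are 1
  10000000
& 10010100
----------
  10000000
Decimal: 128 & 148 = 128



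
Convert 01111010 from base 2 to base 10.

Sum of powers of 2 for each 1-bit:
2^1 + 2^3 + 2^4 + 2^5 + 2^6
= 2 + 8 + 16 + 32 + 64
= 122



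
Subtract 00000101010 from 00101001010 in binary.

Method 1 - Direct subtraction (column by column from the right: bit − bit − borrow-in; if negative, add 2 and borrow 1 from the next column):
borrow: 00001000000
        00101001010
-       00000101010
-------------------
        00100100000

Method 2 - Add two's complement:
Two's complement of 00000101010: invert → 11111010101, add 1 → 11111010110
  00101001010
+ 11111010110
-------------
 100100100000  (end carry out of the top bit = 1)
Discarding the end carry: 00100100000
Decimal check:
  00101001010 = 256 + 64 + 8 + 2 = 330
  00000101010 = 32 + 8 + 2 = 42
  330 - 42 = 288, and 00100100000 = 256 + 32 = 288 ✓



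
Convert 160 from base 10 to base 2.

Using repeated division by 2:
160 ÷ 2 = 80 remainder 0
80 ÷ 2 = 40 remainder 0
40 ÷ 2 = 20 remainder 0
20 ÷ 2 = 10 remainder 0
10 ÷ 2 = 5 remainder 0
5 ÷ 2 = 2 remainder 1
2 ÷ 2 = 1 remainder 0
1 ÷ 2 = 0 remainder 1
Reading remainders bottom to top: 10100000



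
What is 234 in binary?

Using repeated division by 2:
234 ÷ 2 = 117 remainder 0
117 ÷ 2 = 58 remainder 1
58 ÷ 2 = 29 remainder 0
29 ÷ 2 = 14 remainder 1
14 ÷ 2 = 7 remainder 0
7 ÷ 2 = 3 remainder 1
3 ÷ 2 = 1 remainder 1
1 ÷ 2 = 0 remainder 1
Reading remainders bottom to top: 11101010



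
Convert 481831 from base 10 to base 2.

Using repeated division by 2:
481831 ÷ 2 = 240915 remainder 1
240915 ÷ 2 = 120457 remainder 1
120457 ÷ 2 = 60228 remainder 1
60228 ÷ 2 = 30114 remainder 0
30114 ÷ 2 = 15057 remainder 0
15057 ÷ 2 = 7528 remainder 1
7528 ÷ 2 = 3764 remainder 0
3764 ÷ 2 = 1882 remainder 0
1882 ÷ 2 = 941 remainder 0
941 ÷ 2 = 470 remainder 1
470 ÷ 2 = 235 remainder 0
235 ÷ 2 = 117 remainder 1
117 ÷ 2 = 58 remainder 1
58 ÷ 2 = 29 remainder 0
29 ÷ 2 = 14 remainder 1
14 ÷ 2 = 7 remainder 0
7 ÷ 2 = 3 remainder 1
3 ÷ 2 = 1 remainder 1
1 ÷ 2 = 0 remainder 1
Reading remainders bottom to top: 1110101101000100111



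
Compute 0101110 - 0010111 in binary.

Method 1 - Direct subtraction (column by column from the right: bit − bit − borrow-in; if negative, add 2 and borrow 1 from the next column):
borrow: 0101110
        0101110
-       0010111
---------------
        0010111

Method 2 - Add two's complement:
Two's complement of 0010111: invert → 1101000, add 1 → 1101001
  0101110
+ 1101001
---------
 10010111  (end carry out of the top bit = 1)
Discarding the end carry: 0010111
Decimal check:
  0101110 = 32 + 8 + 4 + 2 = 46
  0010111 = 16 + 4 + 2 + 1 = 23
  46 - 23 = 23, and 0010111 = 16 + 4 + 2 + 1 = 23 ✓



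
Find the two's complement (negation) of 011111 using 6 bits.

Original: 011111
Step 1 - Invert all bits: 100000
Step 2 - Add 1: 100001
Verification: 011111 + 100001 = 1000000; discarding the end carry (carry out of the top bit) leaves the 6-bit value 000000, as required for x + (-x)



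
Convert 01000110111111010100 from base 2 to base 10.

Sum of powers of 2 for each 1-bit:
2^2 + 2^4 + 2^6 + 2^7 + 2^8 + 2^9 + 2^10 + 2^11 + 2^13 + 2^14 + 2^18
= 4 + 16 + 64 + 128 + 256 + 512 + 1024 + 2048 + 8192 + 16384 + 262144
= 290772



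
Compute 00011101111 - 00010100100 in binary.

Method 1 - Direct subtraction (column by column from the right: bit − bit − borrow-in; if negative, add 2 and borrow 1 from the next column):
borrow: 00000000000
        00011101111
-       00010100100
-------------------
        00001001011

Method 2 - Add two's complement:
Two's complement of 00010100100: invert → 11101011011, add 1 → 11101011100
  00011101111
+ 11101011100
-------------
 100001001011  (end carry out of the top bit = 1)
Discarding the end carry: 00001001011
Decimal check:
  00011101111 = 128 + 64 + 32 + 8 + 4 + 2 + 1 = 239
  00010100100 = 128 + 32 + 4 = 164
  239 - 164 = 75, and 00001001011 = 64 + 8 + 2 + 1 = 75 ✓



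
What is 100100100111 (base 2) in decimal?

Sum of powers of 2 for each 1-bit:
2^0 + 2^1 + 2^2 + 2^5 + 2^8 + 2^11
= 1 + 2 + 4 + 32 + 256 + 2048
= 2343



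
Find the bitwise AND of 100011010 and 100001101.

AND: 1 only when both bits are 1
  100011010
& 100001101
-----------
  100001000
Decimal: 282 & 269 = 264



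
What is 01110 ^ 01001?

XOR: 1 when bits differ
  01110
^ 01001
-------
  00111
Decimal: 14 ^ 9 = 7



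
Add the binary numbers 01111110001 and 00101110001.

Add column by column from the right: bit + bit + carry-in; write the sum mod 2, carry 1 when the sum is 2 or 3.
carry:  11111100010
        01111110001
+       00101110001
-------------------
       010101100010
(the carry out of the leftmost column, 0, becomes the leading bit)
Decimal check:
  01111110001 = 512 + 256 + 128 + 64 + 32 + 16 + 1 = 1009
  00101110001 = 256 + 64 + 32 + 16 + 1 = 369
  1009 + 369 = 1378, and 010101100010 = 1024 + 256 + 64 + 32 + 2 = 1378 ✓



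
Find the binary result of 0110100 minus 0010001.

Method 1 - Direct subtraction (column by column from the right: bit − bit − borrow-in; if negative, add 2 and borrow 1 from the next column):
borrow: 0000110
        0110100
-       0010001
---------------
        0100011

Method 2 - Add two's complement:
Two's complement of 0010001: invert → 1101110, add 1 → 1101111
  0110100
+ 1101111
---------
 10100011  (end carry out of the top bit = 1)
Discarding the end carry: 0100011
Decimal check:
  0110100 = 32 + 16 + 4 = 52
  0010001 = 16 + 1 = 17
  52 - 17 = 35, and 0100011 = 32 + 2 + 1 = 35 ✓



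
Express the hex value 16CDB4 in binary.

Convert each hex digit to 4 bits:
  1 = 0001
  6 = 0110
  C = 1100
  D = 1101
  B = 1011
  4 = 0100
Concatenate: 000101101100110110110100



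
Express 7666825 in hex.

Using repeated division by 16 (digits 10–15 are A–F):
7666825 ÷ 16 = 479176 remainder 9
479176 ÷ 16 = 29948 remainder 8
29948 ÷ 16 = 1871 remainder 12 (C)
1871 ÷ 16 = 116 remainder 15 (F)
116 ÷ 16 = 7 remainder 4
7 ÷ 16 = 0 remainder 7
Reading remainders bottom to top: 74FC89



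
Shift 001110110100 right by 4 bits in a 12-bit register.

Original: 001110110100 (decimal 948)
Shift right by 4 positions
Drop the 4 low bits; fill with zeros on the left
Result: 000000111011 (decimal 59)
Equivalent: 948 >> 4 = 948 ÷ 2^4 = 59



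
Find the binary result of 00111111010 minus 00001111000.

Method 1 - Direct subtraction (column by column from the right: bit − bit − borrow-in; if negative, add 2 and borrow 1 from the next column):
borrow: 00000000000
        00111111010
-       00001111000
-------------------
        00110000010

Method 2 - Add two's complement:
Two's complement of 00001111000: invert → 11110000111, add 1 → 11110001000
  00111111010
+ 11110001000
-------------
 100110000010  (end carry out of the top bit = 1)
Discarding the end carry: 00110000010
Decimal check:
  00111111010 = 256 + 128 + 64 + 32 + 16 + 8 + 2 = 506
  00001111000 = 64 + 32 + 16 + 8 = 120
  506 - 120 = 386, and 00110000010 = 256 + 128 + 2 = 386 ✓



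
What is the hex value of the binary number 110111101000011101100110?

Group into 4-bit nibbles from right:
  1101 = D
  1110 = E
  1000 = 8
  0111 = 7
  0110 = 6
  0110 = 6
Result: DE8766



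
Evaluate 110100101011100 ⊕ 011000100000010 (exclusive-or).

XOR: 1 when bits differ
  110100101011100
^ 011000100000010
-----------------
  101100001011110
Decimal: 26972 ^ 12546 = 22622



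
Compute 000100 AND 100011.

AND: 1 only when both bits are 1
  000100
& 100011
--------
  000000
Decimal: 4 & 35 = 0



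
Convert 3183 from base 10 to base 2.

Using repeated division by 2:
3183 ÷ 2 = 1591 remainder 1
1591 ÷ 2 = 795 remainder 1
795 ÷ 2 = 397 remainder 1
397 ÷ 2 = 198 remainder 1
198 ÷ 2 = 99 remainder 0
99 ÷ 2 = 49 remainder 1
49 ÷ 2 = 24 remainder 1
24 ÷ 2 = 12 remainder 0
12 ÷ 2 = 6 remainder 0
6 ÷ 2 = 3 remainder 0
3 ÷ 2 = 1 remainder 1
1 ÷ 2 = 0 remainder 1
Reading remainders bottom to top: 110001101111



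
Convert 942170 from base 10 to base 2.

Using repeated division by 2:
942170 ÷ 2 = 471085 remainder 0
471085 ÷ 2 = 235542 remainder 1
235542 ÷ 2 = 117771 remainder 0
117771 ÷ 2 = 58885 remainder 1
58885 ÷ 2 = 29442 remainder 1
29442 ÷ 2 = 14721 remainder 0
14721 ÷ 2 = 7360 remainder 1
7360 ÷ 2 = 3680 remainder 0
3680 ÷ 2 = 1840 remainder 0
1840 ÷ 2 = 920 remainder 0
920 ÷ 2 = 460 remainder 0
460 ÷ 2 = 230 remainder 0
230 ÷ 2 = 115 remainder 0
115 ÷ 2 = 57 remainder 1
57 ÷ 2 = 28 remainder 1
28 ÷ 2 = 14 remainder 0
14 ÷ 2 = 7 remainder 0
7 ÷ 2 = 3 remainder 1
3 ÷ 2 = 1 remainder 1
1 ÷ 2 = 0 remainder 1
Reading remainders bottom to top: 11100110000001011010



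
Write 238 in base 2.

Using repeated division by 2:
238 ÷ 2 = 119 remainder 0
119 ÷ 2 = 59 remainder 1
59 ÷ 2 = 29 remainder 1
29 ÷ 2 = 14 remainder 1
14 ÷ 2 = 7 remainder 0
7 ÷ 2 = 3 remainder 1
3 ÷ 2 = 1 remainder 1
1 ÷ 2 = 0 remainder 1
Reading remainders bottom to top: 11101110



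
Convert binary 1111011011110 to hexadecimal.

Group into 4-bit nibbles from right:
  0001 = 1
  1110 = E
  1101 = D
  1110 = E
Result: 1EDE



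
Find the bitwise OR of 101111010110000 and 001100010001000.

OR: 1 when either bit is 1
  101111010110000
| 001100010001000
-----------------
  101111010111000
Decimal: 24240 | 6280 = 24248



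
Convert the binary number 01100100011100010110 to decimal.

Sum of powers of 2 for each 1-bit:
2^1 + 2^2 + 2^4 + 2^8 + 2^9 + 2^10 + 2^14 + 2^17 + 2^18
= 2 + 4 + 16 + 256 + 512 + 1024 + 16384 + 131072 + 262144
= 411414



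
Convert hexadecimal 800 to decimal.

Expand by place value (powers of 16):
800 = 8 × 16^2 + 0 × 16^1 + 0 × 16^0
= 8 × 256 + 0 × 16 + 0 × 1
= 2048 + 0 + 0
= 2048



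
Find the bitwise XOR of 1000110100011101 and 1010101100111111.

XOR: 1 when bits differ
  1000110100011101
^ 1010101100111111
------------------
  0010011000100010
Decimal: 36125 ^ 43839 = 9762



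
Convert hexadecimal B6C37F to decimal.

Expand by place value (powers of 16):
Digit values: B = 11, C = 12, F = 15
B6C37F = 11 × 16^5 + 6 × 16^4 + 12 × 16^3 + 3 × 16^2 + 7 × 16^1 + 15 × 16^0
= 11 × 1048576 + 6 × 65536 + 12 × 4096 + 3 × 256 + 7 × 16 + 15 × 1
= 11534336 + 393216 + 49152 + 768 + 112 + 15
= 11977599



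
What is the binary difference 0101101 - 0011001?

Method 1 - Direct subtraction (column by column from the right: bit − bit − borrow-in; if negative, add 2 and borrow 1 from the next column):
borrow: 0100000
        0101101
-       0011001
---------------
        0010100

Method 2 - Add two's complement:
Two's complement of 0011001: invert → 1100110, add 1 → 1100111
  0101101
+ 1100111
---------
 10010100  (end carry out of the top bit = 1)
Discarding the end carry: 0010100
Decimal check:
  0101101 = 32 + 8 + 4 + 1 = 45
  0011001 = 16 + 8 + 1 = 25
  45 - 25 = 20, and 0010100 = 16 + 4 = 20 ✓



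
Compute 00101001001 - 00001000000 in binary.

Method 1 - Direct subtraction (column by column from the right: bit − bit − borrow-in; if negative, add 2 and borrow 1 from the next column):
borrow: 00000000000
        00101001001
-       00001000000
-------------------
        00100001001

Method 2 - Add two's complement:
Two's complement of 00001000000: invert → 11110111111, add 1 → 11111000000
  00101001001
+ 11111000000
-------------
 100100001001  (end carry out of the top bit = 1)
Discarding the end carry: 00100001001
Decimal check:
  00101001001 = 256 + 64 + 8 + 1 = 329
  00001000000 = 64
  329 - 64 = 265, and 00100001001 = 256 + 8 + 1 = 265 ✓



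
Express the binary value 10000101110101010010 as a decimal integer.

Sum of powers of 2 for each 1-bit:
2^1 + 2^4 + 2^6 + 2^8 + 2^10 + 2^11 + 2^12 + 2^14 + 2^19
= 2 + 16 + 64 + 256 + 1024 + 2048 + 4096 + 16384 + 524288
= 548178



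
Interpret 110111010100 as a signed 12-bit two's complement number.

Binary: 110111010100
Sign bit: 1 (negative)
Invert: 001000101011
Add 1:  001000101100
Magnitude: 001000101100 = 512 + 32 + 8 + 4 = 556
Value: -556



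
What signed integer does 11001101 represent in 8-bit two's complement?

Binary: 11001101
Sign bit: 1 (negative)
Invert: 00110010
Add 1:  00110011
Magnitude: 00110011 = 32 + 16 + 2 + 1 = 51
Value: -51



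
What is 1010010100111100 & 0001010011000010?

AND: 1 only when both bits are 1
  1010010100111100
& 0001010011000010
------------------
  0000010000000000
Decimal: 42300 & 5314 = 1024



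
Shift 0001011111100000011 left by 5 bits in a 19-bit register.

Original: 0001011111100000011 (decimal 48899)
Shift left by 5 positions
Append 5 zeros on the right and drop the 5 high bits that overflow the 19-bit width
Result: 1111110000001100000 (decimal 516192)
Equivalent: 48899 << 5 = 48899 × 2^5 = 1564768, truncated to 19 bits = 516192



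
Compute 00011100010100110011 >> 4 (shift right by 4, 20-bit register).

Original: 00011100010100110011 (decimal 116019)
Shift right by 4 positions
Drop the 4 low bits; fill with zeros on the left
Result: 00000001110001010011 (decimal 7251)
Equivalent: 116019 >> 4 = 116019 ÷ 2^4 = 7251



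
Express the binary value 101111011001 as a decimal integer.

Sum of powers of 2 for each 1-bit:
2^0 + 2^3 + 2^4 + 2^6 + 2^7 + 2^8 + 2^9 + 2^11
= 1 + 8 + 16 + 64 + 128 + 256 + 512 + 2048
= 3033



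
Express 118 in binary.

Using repeated division by 2:
118 ÷ 2 = 59 remainder 0
59 ÷ 2 = 29 remainder 1
29 ÷ 2 = 14 remainder 1
14 ÷ 2 = 7 remainder 0
7 ÷ 2 = 3 remainder 1
3 ÷ 2 = 1 remainder 1
1 ÷ 2 = 0 remainder 1
Reading remainders bottom to top: 1110110



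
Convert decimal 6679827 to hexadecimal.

Using repeated division by 16 (digits 10–15 are A–F):
6679827 ÷ 16 = 417489 remainder 3
417489 ÷ 16 = 26093 remainder 1
26093 ÷ 16 = 1630 remainder 13 (D)
1630 ÷ 16 = 101 remainder 14 (E)
101 ÷ 16 = 6 remainder 5
6 ÷ 16 = 0 remainder 6
Reading remainders bottom to top: 65ED13



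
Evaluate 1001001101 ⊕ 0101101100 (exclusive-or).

XOR: 1 when bits differ
  1001001101
^ 0101101100
------------
  1100100001
Decimal: 589 ^ 364 = 801



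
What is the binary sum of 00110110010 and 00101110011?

Add column by column from the right: bit + bit + carry-in; write the sum mod 2, carry 1 when the sum is 2 or 3.
carry:  01111100100
        00110110010
+       00101110011
-------------------
       001100100101
(the carry out of the leftmost column, 0, becomes the leading bit)
Decimal check:
  00110110010 = 256 + 128 + 32 + 16 + 2 = 434
  00101110011 = 256 + 64 + 32 + 16 + 2 + 1 = 371
  434 + 371 = 805, and 001100100101 = 512 + 256 + 32 + 4 + 1 = 805 ✓



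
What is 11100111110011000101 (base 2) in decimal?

Sum of powers of 2 for each 1-bit:
2^0 + 2^2 + 2^6 + 2^7 + 2^10 + 2^11 + 2^12 + 2^13 + 2^14 + 2^17 + 2^18 + 2^19
= 1 + 4 + 64 + 128 + 1024 + 2048 + 4096 + 8192 + 16384 + 131072 + 262144 + 524288
= 949445



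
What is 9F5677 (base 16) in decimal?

Expand by place value (powers of 16):
Digit values: F = 15
9F5677 = 9 × 16^5 + 15 × 16^4 + 5 × 16^3 + 6 × 16^2 + 7 × 16^1 + 7 × 16^0
= 9 × 1048576 + 15 × 65536 + 5 × 4096 + 6 × 256 + 7 × 16 + 7 × 1
= 9437184 + 983040 + 20480 + 1536 + 112 + 7
= 10442359



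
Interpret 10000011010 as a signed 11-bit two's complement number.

Binary: 10000011010
Sign bit: 1 (negative)
Invert: 01111100101
Add 1:  01111100110
Magnitude: 01111100110 = 512 + 256 + 128 + 64 + 32 + 4 + 2 = 998
Value: -998



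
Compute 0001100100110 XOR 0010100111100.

XOR: 1 when bits differ
  0001100100110
^ 0010100111100
---------------
  0011000011010
Decimal: 806 ^ 1340 = 1562



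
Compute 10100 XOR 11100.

XOR: 1 when bits differ
  10100
^ 11100
-------
  01000
Decimal: 20 ^ 28 = 8



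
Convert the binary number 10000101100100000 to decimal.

Sum of powers of 2 for each 1-bit:
2^5 + 2^8 + 2^9 + 2^11 + 2^16
= 32 + 256 + 512 + 2048 + 65536
= 68384



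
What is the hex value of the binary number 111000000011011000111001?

Group into 4-bit nibbles from right:
  1110 = E
  0000 = 0
  0011 = 3
  0110 = 6
  0011 = 3
  1001 = 9
Result: E03639



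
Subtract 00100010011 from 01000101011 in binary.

Method 1 - Direct subtraction (column by column from the right: bit − bit − borrow-in; if negative, add 2 and borrow 1 from the next column):
borrow: 01000100000
        01000101011
-       00100010011
-------------------
        00100011000

Method 2 - Add two's complement:
Two's complement of 00100010011: invert → 11011101100, add 1 → 11011101101
  01000101011
+ 11011101101
-------------
 100100011000  (end carry out of the top bit = 1)
Discarding the end carry: 00100011000
Decimal check:
  01000101011 = 512 + 32 + 8 + 2 + 1 = 555
  00100010011 = 256 + 16 + 2 + 1 = 275
  555 - 275 = 280, and 00100011000 = 256 + 16 + 8 = 280 ✓



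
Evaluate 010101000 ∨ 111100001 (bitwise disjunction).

OR: 1 when either bit is 1
  010101000
| 111100001
-----------
  111101001
Decimal: 168 | 481 = 489



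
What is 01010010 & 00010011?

AND: 1 only when both bits are 1
  01010010
& 00010011
----------
  00010010
Decimal: 82 & 19 = 18



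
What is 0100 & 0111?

AND: 1 only when both bits are 1
  0100
& 0111
------
  0100
Decimal: 4 & 7 = 4



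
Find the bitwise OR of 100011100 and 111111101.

OR: 1 when either bit is 1
  100011100
| 111111101
-----------
  111111101
Decimal: 284 | 509 = 509



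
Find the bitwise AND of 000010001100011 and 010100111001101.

AND: 1 only when both bits are 1
  000010001100011
& 010100111001101
-----------------
  000000001000001
Decimal: 1123 & 10701 = 65



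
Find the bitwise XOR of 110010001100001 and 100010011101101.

XOR: 1 when bits differ
  110010001100001
^ 100010011101101
-----------------
  010000010001100
Decimal: 25697 ^ 17645 = 8332



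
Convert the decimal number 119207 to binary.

Using repeated division by 2:
119207 ÷ 2 = 59603 remainder 1
59603 ÷ 2 = 29801 remainder 1
29801 ÷ 2 = 14900 remainder 1
14900 ÷ 2 = 7450 remainder 0
7450 ÷ 2 = 3725 remainder 0
3725 ÷ 2 = 1862 remainder 1
1862 ÷ 2 = 931 remainder 0
931 ÷ 2 = 465 remainder 1
465 ÷ 2 = 232 remainder 1
232 ÷ 2 = 116 remainder 0
116 ÷ 2 = 58 remainder 0
58 ÷ 2 = 29 remainder 0
29 ÷ 2 = 14 remainder 1
14 ÷ 2 = 7 remainder 0
7 ÷ 2 = 3 remainder 1
3 ÷ 2 = 1 remainder 1
1 ÷ 2 = 0 remainder 1
Reading remainders bottom to top: 11101000110100111



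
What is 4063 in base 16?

Using repeated division by 16 (digits 10–15 are A–F):
4063 ÷ 16 = 253 remainder 15 (F)
253 ÷ 16 = 15 remainder 13 (D)
15 ÷ 16 = 0 remainder 15 (F)
Reading remainders bottom to top: FDF



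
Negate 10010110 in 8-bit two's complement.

Original (sign bit 1, negative): 10010110
Step 1 - Invert all bits: 01101001
Step 2 - Add 1: 01101010
Verification: 10010110 + 01101010 = 100000000; discarding the end carry (carry out of the top bit) leaves the 8-bit value 00000000, as required for x + (-x)



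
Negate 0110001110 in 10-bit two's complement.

Original: 0110001110
Step 1 - Invert all bits: 1001110001
Step 2 - Add 1: 1001110010
Verification: 0110001110 + 1001110010 = 10000000000; discarding the end carry (carry out of the top bit) leaves the 10-bit value 0000000000, as required for x + (-x)



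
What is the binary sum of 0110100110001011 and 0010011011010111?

Add column by column from the right: bit + bit + carry-in; write the sum mod 2, carry 1 when the sum is 2 or 3.
carry:  1101111100111110
        0110100110001011
+       0010011011010111
------------------------
       01001000001100010
(the carry out of the leftmost column, 0, becomes the leading bit)
Decimal check:
  0110100110001011 = 16384 + 8192 + 2048 + 256 + 128 + 8 + 2 + 1 = 27019
  0010011011010111 = 8192 + 1024 + 512 + 128 + 64 + 16 + 4 + 2 + 1 = 9943
  27019 + 9943 = 36962, and 01001000001100010 = 32768 + 4096 + 64 + 32 + 2 = 36962 ✓



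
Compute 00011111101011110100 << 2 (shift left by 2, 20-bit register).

Original: 00011111101011110100 (decimal 129780)
Shift left by 2 positions
Append 2 zeros on the right
Result: 01111110101111010000 (decimal 519120)
Equivalent: 129780 << 2 = 129780 × 2^2 = 519120



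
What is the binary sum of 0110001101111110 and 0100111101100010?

Add column by column from the right: bit + bit + carry-in; write the sum mod 2, carry 1 when the sum is 2 or 3.
carry:  1001111011111100
        0110001101111110
+       0100111101100010
------------------------
       01011001011100000
(the carry out of the leftmost column, 0, becomes the leading bit)
Decimal check:
  0110001101111110 = 16384 + 8192 + 512 + 256 + 64 + 32 + 16 + 8 + 4 + 2 = 25470
  0100111101100010 = 16384 + 2048 + 1024 + 512 + 256 + 64 + 32 + 2 = 20322
  25470 + 20322 = 45792, and 01011001011100000 = 32768 + 8192 + 4096 + 512 + 128 + 64 + 32 = 45792 ✓



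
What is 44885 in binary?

Using repeated division by 2:
44885 ÷ 2 = 22442 remainder 1
22442 ÷ 2 = 11221 remainder 0
11221 ÷ 2 = 5610 remainder 1
5610 ÷ 2 = 2805 remainder 0
2805 ÷ 2 = 1402 remainder 1
1402 ÷ 2 = 701 remainder 0
701 ÷ 2 = 350 remainder 1
350 ÷ 2 = 175 remainder 0
175 ÷ 2 = 87 remainder 1
87 ÷ 2 = 43 remainder 1
43 ÷ 2 = 21 remainder 1
21 ÷ 2 = 10 remainder 1
10 ÷ 2 = 5 remainder 0
5 ÷ 2 = 2 remainder 1
2 ÷ 2 = 1 remainder 0
1 ÷ 2 = 0 remainder 1
Reading remainders bottom to top: 1010111101010101

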